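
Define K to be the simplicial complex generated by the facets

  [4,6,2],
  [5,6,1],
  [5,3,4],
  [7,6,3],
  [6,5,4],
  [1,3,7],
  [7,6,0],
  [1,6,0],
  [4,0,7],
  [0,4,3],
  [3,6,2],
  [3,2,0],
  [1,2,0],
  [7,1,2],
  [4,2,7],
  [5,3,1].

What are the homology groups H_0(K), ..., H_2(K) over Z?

H_0 = Z,  H_1 = Z^2,  H_2 = Z.

We work with the vertex ordering 0 < 1 < 2 < 3 < 4 < 5 < 6 < 7. The simplices of K, each written with vertices in increasing order, are:

  0-simplices (8): [0], [1], [2], [3], [4], [5], [6], [7]
  1-simplices (24): (24 of them)
  2-simplices (16): [0,1,2], [0,1,6], [0,2,3], [0,3,4], [0,4,7], [0,6,7], [1,2,7], [1,3,5], [1,3,7], [1,5,6], [2,3,6], [2,4,6], [2,4,7], [3,4,5], [3,6,7], [4,5,6]

Hence C_0 ≅ Z^8, C_1 ≅ Z^24, C_2 ≅ Z^16.

Boundary ∂_1: C_1 → C_0 sends each edge [p,q] (with p < q) to q − p. For instance
  ∂[3,5] = [5] − [3].
This gives a 8×24 integer matrix of rank 7; reducing to Smith normal form yields diagonal entries (1,1,1,1,1,1,1).

Boundary ∂_2: C_2 → C_1 sends each 2-simplex [p,q,r] to [q,r] − [p,r] + [p,q]. For instance
  ∂[1,3,5] = [3,5] − [1,5] + [1,3],
  ∂[1,2,7] = [2,7] − [1,7] + [1,2].
As a 24×16 matrix over Z this has rank 15, with invariant factors (1,1,1,1,1,1,1,1,1,1,1,1,1,1,1).

From H_k ≅ ker(∂_k) / im(∂_{k+1}) we obtain:

  H_0: rank C_0 − rank ∂_1 = 8 − 7 = 1, and the invariant factors of ∂_1 are all 1, so H_0 ≅ Z.
  H_1: rank ker ∂_1 − rank ∂_2 = (24 − 7) − 15 = 2, and the invariant factors of ∂_2 are all 1, so H_1 ≅ Z^2.
  H_2: rank ker ∂_2 − rank ∂_3 = (16 − 15) − 0 = 1, and there is no ∂_3, so H_2 ≅ Z.

As a check, the Euler characteristic is 8 − 24 + 16 = 0, which agrees with 1 − 2 + 1 = 0.
(K is a triangulation of the torus T^2.)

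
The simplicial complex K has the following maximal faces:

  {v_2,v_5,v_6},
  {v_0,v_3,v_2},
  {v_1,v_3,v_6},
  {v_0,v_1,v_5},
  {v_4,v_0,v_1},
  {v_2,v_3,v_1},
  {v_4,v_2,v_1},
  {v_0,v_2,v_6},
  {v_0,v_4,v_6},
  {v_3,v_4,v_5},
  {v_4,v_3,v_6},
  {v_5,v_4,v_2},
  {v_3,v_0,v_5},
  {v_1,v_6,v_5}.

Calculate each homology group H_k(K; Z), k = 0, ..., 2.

K has 7 vertices, 21 edges, 14 triangles.
rank ∂_0 = 0, rank ∂_1 = 6 ⇒ b_0 = 7 − 0 − 6 = 1; all invariant factors of ∂_1 are 1 so no torsion. So H_0 ≅ Z.
rank ∂_1 = 6, rank ∂_2 = 13 ⇒ b_1 = 21 − 6 − 13 = 2; all invariant factors of ∂_2 are 1 so no torsion. So H_1 ≅ Z^2.
rank ∂_2 = 13, rank ∂_3 = 0 ⇒ b_2 = 14 − 13 − 0 = 1. So H_2 ≅ Z.

H_0 = Z,  H_1 = Z^2,  H_2 = Z.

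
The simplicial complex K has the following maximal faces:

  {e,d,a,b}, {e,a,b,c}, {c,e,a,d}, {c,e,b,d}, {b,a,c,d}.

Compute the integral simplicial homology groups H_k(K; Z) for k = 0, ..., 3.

Take the total order a < b < c < d < e on the vertex set. Then K (dimension 3) consists of the simplices:

  0-simplices (5): a, b, c, d, e
  1-simplices (10): ab, ac, ad, ae, bc, bd, be, cd, ce, de
  2-simplices (10): abc, abd, abe, acd, ace, ade, bcd, bce, bde, cde
  3-simplices (5): abcd, abce, abde, acde, bcde

giving chain groups C_0 ≅ Z^5, C_1 ≅ Z^10, C_2 ≅ Z^10, C_3 ≅ Z^5.

Boundary ∂_1: C_1 → C_0 sends each edge [p,q] (with p < q) to q − p.
The 5×10 boundary matrix has rank 4 and Smith normal form diag(1,1,1,1).

Boundary ∂_2: C_2 → C_1 acts by ∂[p,q,r] = [q,r] − [p,r] + [p,q]. For instance
  ∂ade = de − ae + ad,
  ∂abc = bc − ac + ab.
The 10×10 boundary matrix has rank 6 and Smith normal form diag(1,1,1,1,1,1).

Boundary ∂_3: C_3 → C_2 sends each 3-simplex σ to the alternating sum Σ_i (−1)^i (σ with its i-th vertex removed). For instance
  ∂abce = bce − ace + abe − abc,
  ∂abcd = bcd − acd + abd − abc.
The resulting 10×5 matrix has rank 4, and its Smith normal form has invariant factors (1,1,1,1).

Now H_k = ker ∂_k / im ∂_{k+1}, so:

  H_0: rank C_0 − rank ∂_1 = 5 − 4 = 1, and the invariant factors of ∂_1 are all 1, so H_0 = Z.
  H_1: rank ker ∂_1 − rank ∂_2 = (10 − 4) − 6 = 0, and the invariant factors of ∂_2 are all 1, so H_1 = 0.
  H_2: rank ker ∂_2 − rank ∂_3 = (10 − 6) − 4 = 0, and the invariant factors of ∂_3 are all 1, so H_2 = 0.
  H_3: rank ker ∂_3 − rank ∂_4 = (5 − 4) − 0 = 1, and there is no ∂_4, so H_3 = Z.

As a check, the Euler characteristic is 5 − 10 + 10 − 5 = 0, which agrees with 1 − 0 + 0 − 1 = 0.
(K is a triangulation of the 3-sphere S^3.)

H_0 = Z,  H_1 = 0,  H_2 = 0,  H_3 = Z.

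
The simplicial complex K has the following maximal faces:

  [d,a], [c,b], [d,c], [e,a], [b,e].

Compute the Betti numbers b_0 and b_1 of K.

b_0 = 1, b_1 = 1.

Take the total order a < b < c < d < e on the vertex set. Then K (dimension 1) consists of the simplices:

  0-simplices (5): a, b, c, d, e
  1-simplices (5): ad, ae, bc, be, cd

giving chain groups C_0 ≅ Z^5, C_1 ≅ Z^5.

∂_1: C_1 → C_0 is given by ∂[p,q] = [q] − [p].
As a 5×5 matrix over Z this has rank 4, with invariant factors (1,1,1,1).

Now H_k = ker ∂_k / im ∂_{k+1}, so:

  H_0: rank C_0 − rank ∂_1 = 5 − 4 = 1, and the invariant factors of ∂_1 are all 1, so H_0 = Z.
  H_1: rank ker ∂_1 − rank ∂_2 = (5 − 4) − 0 = 1, and there is no ∂_2, so H_1 = Z.

Hence the Betti numbers are b_0 = 1, b_1 = 1.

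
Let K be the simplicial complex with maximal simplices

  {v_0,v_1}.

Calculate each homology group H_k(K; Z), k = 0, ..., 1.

We work with the vertex ordering v_0 < v_1. The simplices of K, each written with vertices in increasing order, are:

  0-simplices (2): [v_0], [v_1]
  1-simplices (1): [v_0,v_1]

giving chain groups C_0 ≅ Z^2, C_1 ≅ Z^1.

∂_1: C_1 → C_0 is given by ∂[p,q] = [q] − [p]. For instance
  ∂[v_0,v_1] = [v_1] − [v_0].
As a 2×1 matrix over Z this has rank 1, with invariant factors (1).

Now H_k = ker ∂_k / im ∂_{k+1}, so:

  H_0: rank C_0 − rank ∂_1 = 2 − 1 = 1, and the invariant factors of ∂_1 are all 1, so H_0 ≅ Z.
  H_1: rank ker ∂_1 − rank ∂_2 = (1 − 1) − 0 = 0, and there is no ∂_2, so H_1 ≅ 0.

As a check, the Euler characteristic is 2 − 1 = 1, which agrees with 1 − 0 = 1.
(K is a triangulation of the 1-simplex.)

H_0 = Z,  H_1 = 0.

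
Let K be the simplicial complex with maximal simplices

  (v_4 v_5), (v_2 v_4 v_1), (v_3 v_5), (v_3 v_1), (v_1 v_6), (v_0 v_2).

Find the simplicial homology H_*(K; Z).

H_0 ≅ Z,  H_1 ≅ Z,  H_2 = 0.

Fix the vertex order v_0 < v_1 < v_2 < v_3 < v_4 < v_5 < v_6 and write every simplex with vertices in increasing order. Then dim K = 2 and the simplices of K are:

  0-simplices (7): [v_0], [v_1], [v_2], [v_3], [v_4], [v_5], [v_6]
  1-simplices (8): [v_0,v_2], [v_1,v_2], [v_1,v_3], [v_1,v_4], [v_1,v_6], [v_2,v_4], [v_3,v_5], [v_4,v_5]
  2-simplices (1): [v_1,v_2,v_4]

Hence C_0 ≅ Z^7, C_1 ≅ Z^8, C_2 ≅ Z^1.

Boundary ∂_1: C_1 → C_0 sends each edge [p,q] (with p < q) to q − p. For instance
  ∂[v_2,v_4] = [v_4] − [v_2].
This gives a 7×8 integer matrix of rank 6; reducing to Smith normal form yields diagonal entries (1,1,1,1,1,1).

Boundary ∂_2: C_2 → C_1 sends each 2-simplex [p,q,r] to [q,r] − [p,r] + [p,q]. For instance
  ∂[v_1,v_2,v_4] = [v_2,v_4] − [v_1,v_4] + [v_1,v_2].
The resulting 8×1 matrix has rank 1, and its Smith normal form has invariant factors (1).

From H_k ≅ ker(∂_k) / im(∂_{k+1}) we obtain:

  H_0: rank C_0 − rank ∂_1 = 7 − 6 = 1, and the invariant factors of ∂_1 are all 1, so H_0 = Z.
  H_1: rank ker ∂_1 − rank ∂_2 = (8 − 6) − 1 = 1, and the invariant factors of ∂_2 are all 1, so H_1 = Z.
  H_2: rank ker ∂_2 − rank ∂_3 = (1 − 1) − 0 = 0, and there is no ∂_3, so H_2 = 0.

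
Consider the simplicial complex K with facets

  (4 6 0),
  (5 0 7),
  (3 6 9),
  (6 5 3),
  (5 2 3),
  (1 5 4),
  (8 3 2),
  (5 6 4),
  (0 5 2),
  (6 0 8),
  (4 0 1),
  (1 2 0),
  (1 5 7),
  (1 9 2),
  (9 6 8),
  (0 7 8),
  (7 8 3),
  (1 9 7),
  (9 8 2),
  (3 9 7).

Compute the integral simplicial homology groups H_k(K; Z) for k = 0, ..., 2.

Order the vertices as 0 < 1 < 2 < 3 < 4 < 5 < 6 < 7 < 8 < 9. Listing each simplex with vertices in this order, K has dimension 2 with simplices:

  0-simplices (10): [0], [1], [2], [3], [4], [5], [6], [7], [8], [9]
  1-simplices (30): (30 of them)
  2-simplices (20): (20 of them)

giving chain groups C_0 ≅ Z^10, C_1 ≅ Z^30, C_2 ≅ Z^20.

∂_1: C_1 → C_0 sends each edge [p,q] (with p < q) to q − p.
The 10×30 boundary matrix has rank 9 and Smith normal form diag(1,1,1,1,1,1,1,1,1).

∂_2: C_2 → C_1 maps a triangle to the signed sum of its edges. For instance
  ∂[6,8,9] = [8,9] − [6,9] + [6,8],
  ∂[0,2,5] = [2,5] − [0,5] + [0,2].
As a 30×20 matrix over Z this has rank 20, with invariant factors (1,1,1,1,1,1,1,1,1,1,1,1,1,1,1,1,1,1,1,2).

Reading off H_k = ker ∂_k / im ∂_{k+1}:

  H_0: rank C_0 − rank ∂_1 = 10 − 9 = 1, and the invariant factors of ∂_1 are all 1, so H_0 = Z.
  H_1: rank ker ∂_1 − rank ∂_2 = (30 − 9) − 20 = 1, and ∂_2 has invariant factor 2 > 1, so H_1 = Z ⊕ Z/2.
  H_2: rank ker ∂_2 − rank ∂_3 = (20 − 20) − 0 = 0, and there is no ∂_3, so H_2 = 0.

As a check, the Euler characteristic is 10 − 30 + 20 = 0, which agrees with 1 − 1 + 0 = 0.

H_0 = Z,  H_1 = Z ⊕ Z/2,  H_2 = 0.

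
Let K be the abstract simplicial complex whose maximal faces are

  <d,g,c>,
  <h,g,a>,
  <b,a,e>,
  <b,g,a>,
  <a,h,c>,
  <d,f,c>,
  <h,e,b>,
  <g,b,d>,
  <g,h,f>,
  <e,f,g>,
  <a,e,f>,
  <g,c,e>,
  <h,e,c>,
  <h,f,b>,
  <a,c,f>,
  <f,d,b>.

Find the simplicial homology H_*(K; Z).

K has 8 vertices, 24 edges, 16 triangles.
rank ∂_0 = 0, rank ∂_1 = 7 ⇒ b_0 = 8 − 0 − 7 = 1; all invariant factors of ∂_1 are 1 so no torsion. So H_0 ≅ Z.
rank ∂_1 = 7, rank ∂_2 = 15 ⇒ b_1 = 24 − 7 − 15 = 2; all invariant factors of ∂_2 are 1 so no torsion. So H_1 ≅ Z^2.
rank ∂_2 = 15, rank ∂_3 = 0 ⇒ b_2 = 16 − 15 − 0 = 1. So H_2 ≅ Z.

H_0 ≅ Z,  H_1 ≅ Z^2,  H_2 ≅ Z.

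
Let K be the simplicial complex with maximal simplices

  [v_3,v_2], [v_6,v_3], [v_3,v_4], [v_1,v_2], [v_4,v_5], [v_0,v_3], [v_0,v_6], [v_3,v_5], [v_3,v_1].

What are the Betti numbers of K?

b_0 = 1, b_1 = 3.

Fix the vertex order v_0 < v_1 < v_2 < v_3 < v_4 < v_5 < v_6 and write every simplex with vertices in increasing order. Then dim K = 1 and the simplices of K are:

  0-simplices (7): [v_0], [v_1], [v_2], [v_3], [v_4], [v_5], [v_6]
  1-simplices (9): [v_0,v_3], [v_0,v_6], [v_1,v_2], [v_1,v_3], [v_2,v_3], [v_3,v_4], [v_3,v_5], [v_3,v_6], [v_4,v_5]

giving chain groups C_0 ≅ Z^7, C_1 ≅ Z^9.

The boundary map ∂_1: C_1 → C_0 is given by ∂[p,q] = [q] − [p].
As a 7×9 matrix over Z this has rank 6, with invariant factors (1,1,1,1,1,1).

Computing H_k = (kernel of ∂_k) / (image of ∂_{k+1}):

  H_0: rank C_0 − rank ∂_1 = 7 − 6 = 1, and the invariant factors of ∂_1 are all 1, so H_0 ≅ Z.
  H_1: rank ker ∂_1 − rank ∂_2 = (9 − 6) − 0 = 3, and there is no ∂_2, so H_1 ≅ Z^3.

(K is a triangulation of a wedge of 3 circles.)

Hence the Betti numbers are b_0 = 1, b_1 = 3.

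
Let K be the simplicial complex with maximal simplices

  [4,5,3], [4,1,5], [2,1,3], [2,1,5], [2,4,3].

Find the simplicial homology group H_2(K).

H_2 ≅ 0.

Fix the vertex order 1 < 2 < 3 < 4 < 5 and write every simplex with vertices in increasing order. Then dim K = 2 and the simplices of K are:

  0-simplices (5): [1], [2], [3], [4], [5]
  1-simplices (10): [1,2], [1,3], [1,4], [1,5], [2,3], [2,4], [2,5], [3,4], [3,5], [4,5]
  2-simplices (5): [1,2,3], [1,2,5], [1,4,5], [2,3,4], [3,4,5]

giving chain groups C_0 ≅ Z^5, C_1 ≅ Z^10, C_2 ≅ Z^5.

∂_1: C_1 → C_0 sends each edge [p,q] (with p < q) to q − p.
The resulting 5×10 matrix has rank 4, and its Smith normal form has invariant factors (1,1,1,1).

Boundary ∂_2: C_2 → C_1 acts by ∂[p,q,r] = [q,r] − [p,r] + [p,q]. For instance
  ∂[1,4,5] = [4,5] − [1,5] + [1,4],
  ∂[1,2,3] = [2,3] − [1,3] + [1,2].
The 10×5 boundary matrix has rank 5 and Smith normal form diag(1,1,1,1,1).

From H_k ≅ ker(∂_k) / im(∂_{k+1}) we obtain:

  H_2: rank ker ∂_2 − rank ∂_3 = (5 − 5) − 0 = 0, and there is no ∂_3, so H_2 = 0.

(K is a triangulation of the Möbius band.)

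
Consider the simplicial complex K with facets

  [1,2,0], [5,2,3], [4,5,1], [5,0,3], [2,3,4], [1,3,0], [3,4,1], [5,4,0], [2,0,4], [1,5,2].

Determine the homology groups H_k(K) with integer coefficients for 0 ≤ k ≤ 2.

Order the vertices as 0 < 1 < 2 < 3 < 4 < 5. Listing each simplex with vertices in this order, K has dimension 2 with simplices:

  0-simplices (6): [0], [1], [2], [3], [4], [5]
  1-simplices (15): [0,1], [0,2], [0,3], [0,4], [0,5], [1,2], [1,3], [1,4], [1,5], [2,3], [2,4], [2,5], [3,4], [3,5], [4,5]
  2-simplices (10): [0,1,2], [0,1,3], [0,2,4], [0,3,5], [0,4,5], [1,2,5], [1,3,4], [1,4,5], [2,3,4], [2,3,5]

giving chain groups C_0 ≅ Z^6, C_1 ≅ Z^15, C_2 ≅ Z^10.

Boundary ∂_1: C_1 → C_0 maps an edge to its endpoints' difference, ∂[p,q] = q − p.
The resulting 6×15 matrix has rank 5, and its Smith normal form has invariant factors (1,1,1,1,1).

∂_2: C_2 → C_1 acts by ∂[p,q,r] = [q,r] − [p,r] + [p,q]. For instance
  ∂[0,1,2] = [1,2] − [0,2] + [0,1],
  ∂[2,3,5] = [3,5] − [2,5] + [2,3].
As a 15×10 matrix over Z this has rank 10, with invariant factors (1,1,1,1,1,1,1,1,1,2).

Now H_k = ker ∂_k / im ∂_{k+1}, so:

  H_0: rank C_0 − rank ∂_1 = 6 − 5 = 1, and the invariant factors of ∂_1 are all 1, so H_0 = Z.
  H_1: rank ker ∂_1 − rank ∂_2 = (15 − 5) − 10 = 0, and ∂_2 has invariant factor 2 > 1, so H_1 = Z/2.
  H_2: rank ker ∂_2 − rank ∂_3 = (10 − 10) − 0 = 0, and there is no ∂_3, so H_2 = 0.

(K is a triangulation of the real projective plane RP^2.)

H_0 = Z,  H_1 = Z/2,  H_2 = 0.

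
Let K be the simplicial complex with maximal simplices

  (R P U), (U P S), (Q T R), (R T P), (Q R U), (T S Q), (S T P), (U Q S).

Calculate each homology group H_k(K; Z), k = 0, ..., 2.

Take the total order P < Q < R < S < T < U on the vertex set. Then K (dimension 2) consists of the simplices:

  0-simplices (6): P, Q, R, S, T, U
  1-simplices (12): PR, PS, PT, PU, QR, QS, QT, QU, RT, RU, ST, SU
  2-simplices (8): PRT, PRU, PST, PSU, QRT, QRU, QST, QSU

giving chain groups C_0 ≅ Z^6, C_1 ≅ Z^12, C_2 ≅ Z^8.

Boundary ∂_1: C_1 → C_0 maps an edge to its endpoints' difference, ∂[p,q] = q − p. For instance
  ∂PU = U − P.
The resulting 6×12 matrix has rank 5, and its Smith normal form has invariant factors (1,1,1,1,1).

∂_2: C_2 → C_1 sends each 2-simplex [p,q,r] to [q,r] − [p,r] + [p,q]. For instance
  ∂PSU = SU − PU + PS,
  ∂QSU = SU − QU + QS.
The resulting 12×8 matrix has rank 7, and its Smith normal form has invariant factors (1,1,1,1,1,1,1).

From H_k ≅ ker(∂_k) / im(∂_{k+1}) we obtain:

  H_0: rank C_0 − rank ∂_1 = 6 − 5 = 1, and the invariant factors of ∂_1 are all 1, so H_0 ≅ Z.
  H_1: rank ker ∂_1 − rank ∂_2 = (12 − 5) − 7 = 0, and the invariant factors of ∂_2 are all 1, so H_1 ≅ 0.
  H_2: rank ker ∂_2 − rank ∂_3 = (8 − 7) − 0 = 1, and there is no ∂_3, so H_2 ≅ Z.

H_0 = Z,  H_1 = 0,  H_2 = Z.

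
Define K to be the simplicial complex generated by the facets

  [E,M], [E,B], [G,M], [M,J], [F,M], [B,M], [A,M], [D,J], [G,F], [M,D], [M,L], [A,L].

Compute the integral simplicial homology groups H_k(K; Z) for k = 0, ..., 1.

H_0 = Z,  H_1 = Z^4.

We work with the vertex ordering A < B < D < E < F < G < J < L < M. The simplices of K, each written with vertices in increasing order, are:

  0-simplices (9): A, B, D, E, F, G, J, L, M
  1-simplices (12): AL, AM, BE, BM, DJ, DM, EM, FG, FM, GM, JM, LM

so the chain groups are C_0 ≅ Z^9, C_1 ≅ Z^12.

The boundary map ∂_1: C_1 → C_0 sends each edge [p,q] (with p < q) to q − p. For instance
  ∂EM = M − E.
This gives a 9×12 integer matrix of rank 8; reducing to Smith normal form yields diagonal entries (1,1,1,1,1,1,1,1).

From H_k ≅ ker(∂_k) / im(∂_{k+1}) we obtain:

  H_0: rank C_0 − rank ∂_1 = 9 − 8 = 1, and the invariant factors of ∂_1 are all 1, so H_0 = Z.
  H_1: rank ker ∂_1 − rank ∂_2 = (12 − 8) − 0 = 4, and there is no ∂_2, so H_1 = Z^4.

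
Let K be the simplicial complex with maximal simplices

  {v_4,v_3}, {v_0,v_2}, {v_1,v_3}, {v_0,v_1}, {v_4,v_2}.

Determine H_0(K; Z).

H_0 ≅ Z.

We work with the vertex ordering v_0 < v_1 < v_2 < v_3 < v_4. The simplices of K, each written with vertices in increasing order, are:

  0-simplices (5): [v_0], [v_1], [v_2], [v_3], [v_4]
  1-simplices (5): [v_0,v_1], [v_0,v_2], [v_1,v_3], [v_2,v_4], [v_3,v_4]

so the chain groups are C_0 ≅ Z^5, C_1 ≅ Z^5.

∂_1: C_1 → C_0 maps an edge to its endpoints' difference, ∂[p,q] = q − p.
The 5×5 boundary matrix has rank 4 and Smith normal form diag(1,1,1,1).

Reading off H_k = ker ∂_k / im ∂_{k+1}:

  H_0: rank C_0 − rank ∂_1 = 5 − 4 = 1, and the invariant factors of ∂_1 are all 1, so H_0 ≅ Z.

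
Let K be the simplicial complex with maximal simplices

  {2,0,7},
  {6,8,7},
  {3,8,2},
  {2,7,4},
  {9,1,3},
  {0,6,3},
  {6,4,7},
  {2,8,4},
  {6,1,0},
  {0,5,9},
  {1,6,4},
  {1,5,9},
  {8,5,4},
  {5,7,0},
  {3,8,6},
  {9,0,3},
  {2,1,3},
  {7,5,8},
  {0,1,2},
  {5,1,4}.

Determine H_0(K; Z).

H_0 = Z.

Order the vertices as 0 < 1 < 2 < 3 < 4 < 5 < 6 < 7 < 8 < 9. Listing each simplex with vertices in this order, K has dimension 2 with simplices:

  0-simplices (10): [0], [1], [2], [3], [4], [5], [6], [7], [8], [9]
  1-simplices (30): (30 of them)
  2-simplices (20): (20 of them)

giving chain groups C_0 ≅ Z^10, C_1 ≅ Z^30, C_2 ≅ Z^20.

Boundary ∂_1: C_1 → C_0 is given by ∂[p,q] = [q] − [p].
The resulting 10×30 matrix has rank 9, and its Smith normal form has invariant factors (1,1,1,1,1,1,1,1,1).

Boundary ∂_2: C_2 → C_1 maps a triangle to the signed sum of its edges. For instance
  ∂[4,5,8] = [5,8] − [4,8] + [4,5],
  ∂[2,4,8] = [4,8] − [2,8] + [2,4].
The 30×20 boundary matrix has rank 20 and Smith normal form diag(1,1,1,1,1,1,1,1,1,1,1,1,1,1,1,1,1,1,1,2).

Computing H_k = (kernel of ∂_k) / (image of ∂_{k+1}):

  H_0: rank C_0 − rank ∂_1 = 10 − 9 = 1, and the invariant factors of ∂_1 are all 1, so H_0 = Z.

(K is a triangulation of the Klein bottle.)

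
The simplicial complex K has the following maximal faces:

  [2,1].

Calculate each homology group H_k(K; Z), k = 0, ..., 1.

We work with the vertex ordering 1 < 2. The simplices of K, each written with vertices in increasing order, are:

  0-simplices (2): [1], [2]
  1-simplices (1): [1,2]

Hence C_0 ≅ Z^2, C_1 ≅ Z^1.

∂_1: C_1 → C_0 sends each edge [p,q] (with p < q) to q − p. For instance
  ∂[1,2] = [2] − [1].
As a 2×1 matrix over Z this has rank 1, with invariant factors (1).

Now H_k = ker ∂_k / im ∂_{k+1}, so:

  H_0: rank C_0 − rank ∂_1 = 2 − 1 = 1, and the invariant factors of ∂_1 are all 1, so H_0 ≅ Z.
  H_1: rank ker ∂_1 − rank ∂_2 = (1 − 1) − 0 = 0, and there is no ∂_2, so H_1 ≅ 0.

H_0 = Z,  H_1 = 0.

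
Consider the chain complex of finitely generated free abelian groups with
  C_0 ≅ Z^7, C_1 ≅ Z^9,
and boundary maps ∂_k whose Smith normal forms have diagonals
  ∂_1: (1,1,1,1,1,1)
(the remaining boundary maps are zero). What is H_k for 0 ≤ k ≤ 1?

H_0 = Z,  H_1 = Z^3.

H_0: b_0 = 7 − 0 − 6 = 1; torsion from ∂_1 factors > 1: none. So H_0 = Z.
H_1: b_1 = 9 − 6 − 0 = 3; torsion from ∂_2 factors > 1: none. So H_1 = Z^3.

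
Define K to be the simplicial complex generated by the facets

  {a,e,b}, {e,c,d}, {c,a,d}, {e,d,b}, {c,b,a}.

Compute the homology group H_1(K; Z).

H_1 ≅ Z.

We work with the vertex ordering a < b < c < d < e. The simplices of K, each written with vertices in increasing order, are:

  0-simplices (5): a, b, c, d, e
  1-simplices (10): ab, ac, ad, ae, bc, bd, be, cd, ce, de
  2-simplices (5): abc, abe, acd, bde, cde

giving chain groups C_0 ≅ Z^5, C_1 ≅ Z^10, C_2 ≅ Z^5.

∂_1: C_1 → C_0 maps an edge to its endpoints' difference, ∂[p,q] = q − p. For instance
  ∂ab = b − a.
As a 5×10 matrix over Z this has rank 4, with invariant factors (1,1,1,1).

∂_2: C_2 → C_1 sends each 2-simplex [p,q,r] to [q,r] − [p,r] + [p,q]. For instance
  ∂cde = de − ce + cd,
  ∂abe = be − ae + ab.
The resulting 10×5 matrix has rank 5, and its Smith normal form has invariant factors (1,1,1,1,1).

From H_k ≅ ker(∂_k) / im(∂_{k+1}) we obtain:

  H_1: rank ker ∂_1 − rank ∂_2 = (10 − 4) − 5 = 1, and the invariant factors of ∂_2 are all 1, so H_1 = Z.

(K is a triangulation of the Möbius band.)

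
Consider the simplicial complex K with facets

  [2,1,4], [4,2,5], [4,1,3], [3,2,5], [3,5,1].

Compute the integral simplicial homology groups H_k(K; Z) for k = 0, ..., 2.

Fix the vertex order 1 < 2 < 3 < 4 < 5 and write every simplex with vertices in increasing order. Then dim K = 2 and the simplices of K are:

  0-simplices (5): [1], [2], [3], [4], [5]
  1-simplices (10): [1,2], [1,3], [1,4], [1,5], [2,3], [2,4], [2,5], [3,4], [3,5], [4,5]
  2-simplices (5): [1,2,4], [1,3,4], [1,3,5], [2,3,5], [2,4,5]

Hence C_0 ≅ Z^5, C_1 ≅ Z^10, C_2 ≅ Z^5.

∂_1: C_1 → C_0 sends each edge [p,q] (with p < q) to q − p. For instance
  ∂[3,4] = [4] − [3].
As a 5×10 matrix over Z this has rank 4, with invariant factors (1,1,1,1).

Boundary ∂_2: C_2 → C_1 sends each 2-simplex [p,q,r] to [q,r] − [p,r] + [p,q]. For instance
  ∂[1,3,5] = [3,5] − [1,5] + [1,3],
  ∂[2,3,5] = [3,5] − [2,5] + [2,3].
This gives a 10×5 integer matrix of rank 5; reducing to Smith normal form yields diagonal entries (1,1,1,1,1).

Computing H_k = (kernel of ∂_k) / (image of ∂_{k+1}):

  H_0: rank C_0 − rank ∂_1 = 5 − 4 = 1, and the invariant factors of ∂_1 are all 1, so H_0 = Z.
  H_1: rank ker ∂_1 − rank ∂_2 = (10 − 4) − 5 = 1, and the invariant factors of ∂_2 are all 1, so H_1 = Z.
  H_2: rank ker ∂_2 − rank ∂_3 = (5 − 5) − 0 = 0, and there is no ∂_3, so H_2 = 0.

(K is a triangulation of the Möbius band.)

H_0 = Z,  H_1 = Z,  H_2 = 0.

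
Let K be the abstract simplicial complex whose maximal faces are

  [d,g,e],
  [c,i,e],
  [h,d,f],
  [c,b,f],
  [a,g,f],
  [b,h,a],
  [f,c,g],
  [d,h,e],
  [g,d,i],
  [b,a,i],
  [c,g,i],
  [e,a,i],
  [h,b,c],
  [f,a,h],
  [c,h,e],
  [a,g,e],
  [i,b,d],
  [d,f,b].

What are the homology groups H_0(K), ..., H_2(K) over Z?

H_0 = Z,  H_1 = Z × Z/2,  H_2 = 0.

K has 9 vertices, 27 edges, 18 triangles.
rank ∂_0 = 0, rank ∂_1 = 8 ⇒ b_0 = 9 − 0 − 8 = 1; all invariant factors of ∂_1 are 1 so no torsion. So H_0 = Z.
rank ∂_1 = 8, rank ∂_2 = 18 ⇒ b_1 = 27 − 8 − 18 = 1; ∂_2 has invariant factor(s) [2] giving torsion. So H_1 = Z × Z/2.
rank ∂_2 = 18, rank ∂_3 = 0 ⇒ b_2 = 18 − 18 − 0 = 0. So H_2 = 0.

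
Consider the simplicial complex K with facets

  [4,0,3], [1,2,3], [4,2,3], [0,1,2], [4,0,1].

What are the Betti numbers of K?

Fix the vertex order 0 < 1 < 2 < 3 < 4 and write every simplex with vertices in increasing order. Then dim K = 2 and the simplices of K are:

  0-simplices (5): [0], [1], [2], [3], [4]
  1-simplices (10): [0,1], [0,2], [0,3], [0,4], [1,2], [1,3], [1,4], [2,3], [2,4], [3,4]
  2-simplices (5): [0,1,2], [0,1,4], [0,3,4], [1,2,3], [2,3,4]

Hence C_0 ≅ Z^5, C_1 ≅ Z^10, C_2 ≅ Z^5.

The boundary map ∂_1: C_1 → C_0 maps an edge to its endpoints' difference, ∂[p,q] = q − p. For instance
  ∂[1,4] = [4] − [1].
As a 5×10 matrix over Z this has rank 4, with invariant factors (1,1,1,1).

∂_2: C_2 → C_1 acts by ∂[p,q,r] = [q,r] − [p,r] + [p,q]. For instance
  ∂[0,3,4] = [3,4] − [0,4] + [0,3],
  ∂[0,1,2] = [1,2] − [0,2] + [0,1].
As a 10×5 matrix over Z this has rank 5, with invariant factors (1,1,1,1,1).

Reading off H_k = ker ∂_k / im ∂_{k+1}:

  H_0: rank C_0 − rank ∂_1 = 5 − 4 = 1, and the invariant factors of ∂_1 are all 1, so H_0 = Z.
  H_1: rank ker ∂_1 − rank ∂_2 = (10 − 4) − 5 = 1, and the invariant factors of ∂_2 are all 1, so H_1 = Z.
  H_2: rank ker ∂_2 − rank ∂_3 = (5 − 5) − 0 = 0, and there is no ∂_3, so H_2 = 0.

Hence the Betti numbers are b_0 = 1, b_1 = 1, b_2 = 0.

b_0 = 1, b_1 = 1, b_2 = 0.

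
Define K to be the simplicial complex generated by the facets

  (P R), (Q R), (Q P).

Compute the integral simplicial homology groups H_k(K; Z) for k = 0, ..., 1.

H_0 = Z,  H_1 = Z.

We work with the vertex ordering P < Q < R. The simplices of K, each written with vertices in increasing order, are:

  0-simplices (3): P, Q, R
  1-simplices (3): PQ, PR, QR

Hence C_0 ≅ Z^3, C_1 ≅ Z^3.

∂_1: C_1 → C_0 maps an edge to its endpoints' difference, ∂[p,q] = q − p. For instance
  ∂PQ = Q − P.
As a 3×3 matrix over Z this has rank 2, with invariant factors (1,1).

Reading off H_k = ker ∂_k / im ∂_{k+1}:

  H_0: rank C_0 − rank ∂_1 = 3 − 2 = 1, and the invariant factors of ∂_1 are all 1, so H_0 = Z.
  H_1: rank ker ∂_1 − rank ∂_2 = (3 − 2) − 0 = 1, and there is no ∂_2, so H_1 = Z.

(K is a triangulation of the circle S^1.)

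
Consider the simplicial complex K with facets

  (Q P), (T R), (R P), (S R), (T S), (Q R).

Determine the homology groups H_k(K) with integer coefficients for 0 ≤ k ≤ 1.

H_0 = Z,  H_1 = Z^2.

K has 5 vertices, 6 edges.
rank ∂_0 = 0, rank ∂_1 = 4 ⇒ b_0 = 5 − 0 − 4 = 1; all invariant factors of ∂_1 are 1 so no torsion. So H_0 = Z.
rank ∂_1 = 4, rank ∂_2 = 0 ⇒ b_1 = 6 − 4 − 0 = 2. So H_1 = Z^2.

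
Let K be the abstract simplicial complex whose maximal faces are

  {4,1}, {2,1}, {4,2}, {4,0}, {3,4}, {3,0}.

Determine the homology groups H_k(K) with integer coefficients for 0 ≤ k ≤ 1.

H_0 ≅ Z,  H_1 ≅ Z^2.

We work with the vertex ordering 0 < 1 < 2 < 3 < 4. The simplices of K, each written with vertices in increasing order, are:

  0-simplices (5): [0], [1], [2], [3], [4]
  1-simplices (6): [0,3], [0,4], [1,2], [1,4], [2,4], [3,4]

so the chain groups are C_0 ≅ Z^5, C_1 ≅ Z^6.

∂_1: C_1 → C_0 maps an edge to its endpoints' difference, ∂[p,q] = q − p.
The 5×6 boundary matrix has rank 4 and Smith normal form diag(1,1,1,1).

From H_k ≅ ker(∂_k) / im(∂_{k+1}) we obtain:

  H_0: rank C_0 − rank ∂_1 = 5 − 4 = 1, and the invariant factors of ∂_1 are all 1, so H_0 ≅ Z.
  H_1: rank ker ∂_1 − rank ∂_2 = (6 − 4) − 0 = 2, and there is no ∂_2, so H_1 ≅ Z^2.

(K is a triangulation of a wedge of 2 circles.)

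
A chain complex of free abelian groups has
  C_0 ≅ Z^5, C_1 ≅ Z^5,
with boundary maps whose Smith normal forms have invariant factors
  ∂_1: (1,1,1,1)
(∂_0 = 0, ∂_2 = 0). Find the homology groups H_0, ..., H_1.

H_0: b_0 = 5 − 0 − 4 = 1; torsion from ∂_1 factors > 1: none. So H_0 ≅ Z.
H_1: b_1 = 5 − 4 − 0 = 1; torsion from ∂_2 factors > 1: none. So H_1 ≅ Z.

H_0 ≅ Z,  H_1 ≅ Z.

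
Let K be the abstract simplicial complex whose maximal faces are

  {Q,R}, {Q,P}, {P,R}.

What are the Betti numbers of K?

Fix the vertex order P < Q < R and write every simplex with vertices in increasing order. Then dim K = 1 and the simplices of K are:

  0-simplices (3): P, Q, R
  1-simplices (3): PQ, PR, QR

so the chain groups are C_0 ≅ Z^3, C_1 ≅ Z^3.

Boundary ∂_1: C_1 → C_0 maps an edge to its endpoints' difference, ∂[p,q] = q − p. For instance
  ∂QR = R − Q.
The resulting 3×3 matrix has rank 2, and its Smith normal form has invariant factors (1,1).

Reading off H_k = ker ∂_k / im ∂_{k+1}:

  H_0: rank C_0 − rank ∂_1 = 3 − 2 = 1, and the invariant factors of ∂_1 are all 1, so H_0 = Z.
  H_1: rank ker ∂_1 − rank ∂_2 = (3 − 2) − 0 = 1, and there is no ∂_2, so H_1 = Z.

As a check, the Euler characteristic is 3 − 3 = 0, which agrees with 1 − 1 = 0.
(K is a triangulation of the circle S^1.)

Hence the Betti numbers are b_0 = 1, b_1 = 1.

b_0 = 1, b_1 = 1.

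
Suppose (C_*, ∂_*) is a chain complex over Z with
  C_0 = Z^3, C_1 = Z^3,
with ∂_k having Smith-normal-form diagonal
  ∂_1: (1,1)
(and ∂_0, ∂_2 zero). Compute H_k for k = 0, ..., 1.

H_0: b_0 = 3 − 0 − 2 = 1; torsion from ∂_1 factors > 1: none. So H_0 ≅ Z.
H_1: b_1 = 3 − 2 − 0 = 1; torsion from ∂_2 factors > 1: none. So H_1 ≅ Z.

H_0 ≅ Z,  H_1 ≅ Z.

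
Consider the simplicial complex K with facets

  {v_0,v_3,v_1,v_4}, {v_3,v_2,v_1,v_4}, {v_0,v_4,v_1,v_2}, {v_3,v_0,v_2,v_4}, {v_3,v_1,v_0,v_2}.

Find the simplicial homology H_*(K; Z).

H_0 = Z,  H_1 = 0,  H_2 = 0,  H_3 = Z.

K has 5 vertices, 10 edges, 10 triangles, 5 3-simplices.
rank ∂_0 = 0, rank ∂_1 = 4 ⇒ b_0 = 5 − 0 − 4 = 1; all invariant factors of ∂_1 are 1 so no torsion. So H_0 = Z.
rank ∂_1 = 4, rank ∂_2 = 6 ⇒ b_1 = 10 − 4 − 6 = 0; all invariant factors of ∂_2 are 1 so no torsion. So H_1 = 0.
rank ∂_2 = 6, rank ∂_3 = 4 ⇒ b_2 = 10 − 6 − 4 = 0; all invariant factors of ∂_3 are 1 so no torsion. So H_2 = 0.
rank ∂_3 = 4, rank ∂_4 = 0 ⇒ b_3 = 5 − 4 − 0 = 1. So H_3 = Z.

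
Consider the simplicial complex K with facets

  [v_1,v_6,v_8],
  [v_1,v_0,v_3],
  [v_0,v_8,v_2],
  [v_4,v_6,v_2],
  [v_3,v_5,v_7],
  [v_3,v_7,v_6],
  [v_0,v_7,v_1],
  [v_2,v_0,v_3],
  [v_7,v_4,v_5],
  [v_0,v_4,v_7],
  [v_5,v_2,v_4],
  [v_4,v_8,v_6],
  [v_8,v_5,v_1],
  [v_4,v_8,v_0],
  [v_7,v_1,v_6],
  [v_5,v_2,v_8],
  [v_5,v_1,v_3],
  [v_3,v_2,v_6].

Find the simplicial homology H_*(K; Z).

Fix the vertex order v_0 < v_1 < v_2 < v_3 < v_4 < v_5 < v_6 < v_7 < v_8 and write every simplex with vertices in increasing order. Then dim K = 2 and the simplices of K are:

  0-simplices (9): [v_0], [v_1], [v_2], [v_3], [v_4], [v_5], [v_6], [v_7], [v_8]
  1-simplices (27): (27 of them)
  2-simplices (18): (18 of them)

so the chain groups are C_0 ≅ Z^9, C_1 ≅ Z^27, C_2 ≅ Z^18.

Boundary ∂_1: C_1 → C_0 is given by ∂[p,q] = [q] − [p]. For instance
  ∂[v_2,v_3] = [v_3] − [v_2].
This gives a 9×27 integer matrix of rank 8; reducing to Smith normal form yields diagonal entries (1,1,1,1,1,1,1,1).

∂_2: C_2 → C_1 acts by ∂[p,q,r] = [q,r] − [p,r] + [p,q]. For instance
  ∂[v_2,v_4,v_5] = [v_4,v_5] − [v_2,v_5] + [v_2,v_4],
  ∂[v_3,v_5,v_7] = [v_5,v_7] − [v_3,v_7] + [v_3,v_5].
As a 27×18 matrix over Z this has rank 18, with invariant factors (1,1,1,1,1,1,1,1,1,1,1,1,1,1,1,1,1,2).

Now H_k = ker ∂_k / im ∂_{k+1}, so:

  H_0: rank C_0 − rank ∂_1 = 9 − 8 = 1, and the invariant factors of ∂_1 are all 1, so H_0 = Z.
  H_1: rank ker ∂_1 − rank ∂_2 = (27 − 8) − 18 = 1, and ∂_2 has invariant factor 2 > 1, so H_1 = Z × Z/2.
  H_2: rank ker ∂_2 − rank ∂_3 = (18 − 18) − 0 = 0, and there is no ∂_3, so H_2 = 0.

H_0 ≅ Z,  H_1 ≅ Z × Z/2,  H_2 = 0.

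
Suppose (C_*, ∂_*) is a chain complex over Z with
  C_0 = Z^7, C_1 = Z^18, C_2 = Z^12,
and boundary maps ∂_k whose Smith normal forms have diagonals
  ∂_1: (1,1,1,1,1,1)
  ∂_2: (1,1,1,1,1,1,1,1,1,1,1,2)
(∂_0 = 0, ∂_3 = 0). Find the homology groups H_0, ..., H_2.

H_0: b_0 = 7 − 0 − 6 = 1; torsion from ∂_1 factors > 1: none. So H_0 = Z.
H_1: b_1 = 18 − 6 − 12 = 0; torsion from ∂_2 factors > 1: [2]. So H_1 = Z_2.
H_2: b_2 = 12 − 12 − 0 = 0; torsion from ∂_3 factors > 1: none. So H_2 = 0.

H_0 = Z,  H_1 = Z_2,  H_2 = 0.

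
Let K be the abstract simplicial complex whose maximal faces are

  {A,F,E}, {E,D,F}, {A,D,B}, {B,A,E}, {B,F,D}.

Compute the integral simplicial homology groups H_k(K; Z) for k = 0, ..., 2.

H_0 ≅ Z,  H_1 ≅ Z,  H_2 = 0.

Order the vertices as A < B < D < E < F. Listing each simplex with vertices in this order, K has dimension 2 with simplices:

  0-simplices (5): A, B, D, E, F
  1-simplices (10): AB, AD, AE, AF, BD, BE, BF, DE, DF, EF
  2-simplices (5): ABD, ABE, AEF, BDF, DEF

Hence C_0 ≅ Z^5, C_1 ≅ Z^10, C_2 ≅ Z^5.

The boundary map ∂_1: C_1 → C_0 is given by ∂[p,q] = [q] − [p]. For instance
  ∂AD = D − A.
The 5×10 boundary matrix has rank 4 and Smith normal form diag(1,1,1,1).

The boundary map ∂_2: C_2 → C_1 sends each 2-simplex [p,q,r] to [q,r] − [p,r] + [p,q]. For instance
  ∂BDF = DF − BF + BD,
  ∂DEF = EF − DF + DE.
This gives a 10×5 integer matrix of rank 5; reducing to Smith normal form yields diagonal entries (1,1,1,1,1).

From H_k ≅ ker(∂_k) / im(∂_{k+1}) we obtain:

  H_0: rank C_0 − rank ∂_1 = 5 − 4 = 1, and the invariant factors of ∂_1 are all 1, so H_0 = Z.
  H_1: rank ker ∂_1 − rank ∂_2 = (10 − 4) − 5 = 1, and the invariant factors of ∂_2 are all 1, so H_1 = Z.
  H_2: rank ker ∂_2 − rank ∂_3 = (5 − 5) − 0 = 0, and there is no ∂_3, so H_2 = 0.

(K is a triangulation of the Möbius band.)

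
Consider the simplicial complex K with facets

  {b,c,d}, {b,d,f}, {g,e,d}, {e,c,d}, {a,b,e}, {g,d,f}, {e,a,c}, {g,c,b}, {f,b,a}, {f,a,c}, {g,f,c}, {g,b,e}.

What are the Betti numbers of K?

K has 7 vertices, 18 edges, 12 triangles.
rank ∂_0 = 0, rank ∂_1 = 6 ⇒ b_0 = 7 − 0 − 6 = 1; all invariant factors of ∂_1 are 1 so no torsion. So H_0 ≅ Z.
rank ∂_1 = 6, rank ∂_2 = 12 ⇒ b_1 = 18 − 6 − 12 = 0; ∂_2 has invariant factor(s) [2] giving torsion. So H_1 ≅ Z/2.
rank ∂_2 = 12, rank ∂_3 = 0 ⇒ b_2 = 12 − 12 − 0 = 0. So H_2 ≅ 0.

b_0 = 1, b_1 = 0, b_2 = 0.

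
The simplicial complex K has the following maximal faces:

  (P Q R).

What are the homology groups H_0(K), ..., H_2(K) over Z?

H_0 ≅ Z,  H_1 = 0,  H_2 = 0.

Take the total order P < Q < R on the vertex set. Then K (dimension 2) consists of the simplices:

  0-simplices (3): P, Q, R
  1-simplices (3): PQ, PR, QR
  2-simplices (1): PQR

giving chain groups C_0 ≅ Z^3, C_1 ≅ Z^3, C_2 ≅ Z^1.

Boundary ∂_1: C_1 → C_0 maps an edge to its endpoints' difference, ∂[p,q] = q − p. For instance
  ∂QR = R − Q.
As a 3×3 matrix over Z this has rank 2, with invariant factors (1,1).

∂_2: C_2 → C_1 acts by ∂[p,q,r] = [q,r] − [p,r] + [p,q]. For instance
  ∂PQR = QR − PR + PQ.
As a 3×1 matrix over Z this has rank 1, with invariant factors (1).

From H_k ≅ ker(∂_k) / im(∂_{k+1}) we obtain:

  H_0: rank C_0 − rank ∂_1 = 3 − 2 = 1, and the invariant factors of ∂_1 are all 1, so H_0 ≅ Z.
  H_1: rank ker ∂_1 − rank ∂_2 = (3 − 2) − 1 = 0, and the invariant factors of ∂_2 are all 1, so H_1 ≅ 0.
  H_2: rank ker ∂_2 − rank ∂_3 = (1 − 1) − 0 = 0, and there is no ∂_3, so H_2 ≅ 0.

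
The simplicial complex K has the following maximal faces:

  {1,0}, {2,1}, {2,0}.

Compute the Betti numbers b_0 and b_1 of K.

Take the total order 0 < 1 < 2 on the vertex set. Then K (dimension 1) consists of the simplices:

  0-simplices (3): [0], [1], [2]
  1-simplices (3): [0,1], [0,2], [1,2]

Hence C_0 ≅ Z^3, C_1 ≅ Z^3.

Boundary ∂_1: C_1 → C_0 maps an edge to its endpoints' difference, ∂[p,q] = q − p. For instance
  ∂[0,1] = [1] − [0].
The resulting 3×3 matrix has rank 2, and its Smith normal form has invariant factors (1,1).

Reading off H_k = ker ∂_k / im ∂_{k+1}:

  H_0: rank C_0 − rank ∂_1 = 3 − 2 = 1, and the invariant factors of ∂_1 are all 1, so H_0 = Z.
  H_1: rank ker ∂_1 − rank ∂_2 = (3 − 2) − 0 = 1, and there is no ∂_2, so H_1 = Z.

As a check, the Euler characteristic is 3 − 3 = 0, which agrees with 1 − 1 = 0.

Hence the Betti numbers are b_0 = 1, b_1 = 1.

b_0 = 1, b_1 = 1.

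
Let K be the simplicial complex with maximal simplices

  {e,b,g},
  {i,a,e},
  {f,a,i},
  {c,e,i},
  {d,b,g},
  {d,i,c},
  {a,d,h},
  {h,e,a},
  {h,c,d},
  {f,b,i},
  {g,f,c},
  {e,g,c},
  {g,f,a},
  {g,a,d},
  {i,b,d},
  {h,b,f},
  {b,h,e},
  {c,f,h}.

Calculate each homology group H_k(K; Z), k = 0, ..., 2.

H_0 ≅ Z,  H_1 ≅ Z^2,  H_2 ≅ Z.

We work with the vertex ordering a < b < c < d < e < f < g < h < i. The simplices of K, each written with vertices in increasing order, are:

  0-simplices (9): a, b, c, d, e, f, g, h, i
  1-simplices (27): ad, ae, af, ag, ah, ai, bd, be, bf, bg, bh, bi, cd, ce, cf, cg, ch, ci, dg, dh, di, eg, eh, ei, fg, fh, fi
  2-simplices (18): adg, adh, aeh, aei, afg, afi, bdg, bdi, beg, beh, bfh, bfi, cdh, cdi, ceg, cei, cfg, cfh

so the chain groups are C_0 ≅ Z^9, C_1 ≅ Z^27, C_2 ≅ Z^18.

Boundary ∂_1: C_1 → C_0 is given by ∂[p,q] = [q] − [p].
The resulting 9×27 matrix has rank 8, and its Smith normal form has invariant factors (1,1,1,1,1,1,1,1).

Boundary ∂_2: C_2 → C_1 sends each 2-simplex [p,q,r] to [q,r] − [p,r] + [p,q]. For instance
  ∂adh = dh − ah + ad,
  ∂bdi = di − bi + bd.
The resulting 27×18 matrix has rank 17, and its Smith normal form has invariant factors (1,1,1,1,1,1,1,1,1,1,1,1,1,1,1,1,1).

Computing H_k = (kernel of ∂_k) / (image of ∂_{k+1}):

  H_0: rank C_0 − rank ∂_1 = 9 − 8 = 1, and the invariant factors of ∂_1 are all 1, so H_0 = Z.
  H_1: rank ker ∂_1 − rank ∂_2 = (27 − 8) − 17 = 2, and the invariant factors of ∂_2 are all 1, so H_1 = Z^2.
  H_2: rank ker ∂_2 − rank ∂_3 = (18 − 17) − 0 = 1, and there is no ∂_3, so H_2 = Z.

As a check, the Euler characteristic is 9 − 27 + 18 = 0, which agrees with 1 − 2 + 1 = 0.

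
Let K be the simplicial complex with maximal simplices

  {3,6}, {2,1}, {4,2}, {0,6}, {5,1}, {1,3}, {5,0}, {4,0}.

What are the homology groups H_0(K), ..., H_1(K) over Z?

We work with the vertex ordering 0 < 1 < 2 < 3 < 4 < 5 < 6. The simplices of K, each written with vertices in increasing order, are:

  0-simplices (7): [0], [1], [2], [3], [4], [5], [6]
  1-simplices (8): [0,4], [0,5], [0,6], [1,2], [1,3], [1,5], [2,4], [3,6]

Hence C_0 ≅ Z^7, C_1 ≅ Z^8.

∂_1: C_1 → C_0 is given by ∂[p,q] = [q] − [p].
This gives a 7×8 integer matrix of rank 6; reducing to Smith normal form yields diagonal entries (1,1,1,1,1,1).

Computing H_k = (kernel of ∂_k) / (image of ∂_{k+1}):

  H_0: rank C_0 − rank ∂_1 = 7 − 6 = 1, and the invariant factors of ∂_1 are all 1, so H_0 = Z.
  H_1: rank ker ∂_1 − rank ∂_2 = (8 − 6) − 0 = 2, and there is no ∂_2, so H_1 = Z^2.

H_0 = Z,  H_1 = Z^2.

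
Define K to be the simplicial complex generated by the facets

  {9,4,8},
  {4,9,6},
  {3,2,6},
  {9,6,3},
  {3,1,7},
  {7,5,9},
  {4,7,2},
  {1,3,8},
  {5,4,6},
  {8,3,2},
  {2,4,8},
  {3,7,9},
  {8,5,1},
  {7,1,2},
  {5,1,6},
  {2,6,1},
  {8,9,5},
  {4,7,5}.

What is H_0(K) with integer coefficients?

H_0 = Z.

We work with the vertex ordering 1 < 2 < 3 < 4 < 5 < 6 < 7 < 8 < 9. The simplices of K, each written with vertices in increasing order, are:

  0-simplices (9): [1], [2], [3], [4], [5], [6], [7], [8], [9]
  1-simplices (27): (27 of them)
  2-simplices (18): [1,2,6], [1,2,7], [1,3,7], [1,3,8], [1,5,6], [1,5,8], [2,3,6], [2,3,8], [2,4,7], [2,4,8], [3,6,9], [3,7,9], [4,5,6], [4,5,7], [4,6,9], [4,8,9], [5,7,9], [5,8,9]

so the chain groups are C_0 ≅ Z^9, C_1 ≅ Z^27, C_2 ≅ Z^18.

The boundary map ∂_1: C_1 → C_0 is given by ∂[p,q] = [q] − [p]. For instance
  ∂[1,2] = [2] − [1].
This gives a 9×27 integer matrix of rank 8; reducing to Smith normal form yields diagonal entries (1,1,1,1,1,1,1,1).

Boundary ∂_2: C_2 → C_1 sends each 2-simplex [p,q,r] to [q,r] − [p,r] + [p,q]. For instance
  ∂[1,3,7] = [3,7] − [1,7] + [1,3],
  ∂[3,7,9] = [7,9] − [3,9] + [3,7].
As a 27×18 matrix over Z this has rank 18, with invariant factors (1,1,1,1,1,1,1,1,1,1,1,1,1,1,1,1,1,2).

Reading off H_k = ker ∂_k / im ∂_{k+1}:

  H_0: rank C_0 − rank ∂_1 = 9 − 8 = 1, and the invariant factors of ∂_1 are all 1, so H_0 = Z.

(K is a triangulation of the Klein bottle.)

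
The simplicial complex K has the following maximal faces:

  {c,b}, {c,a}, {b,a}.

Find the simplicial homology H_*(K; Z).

Fix the vertex order a < b < c and write every simplex with vertices in increasing order. Then dim K = 1 and the simplices of K are:

  0-simplices (3): a, b, c
  1-simplices (3): ab, ac, bc

so the chain groups are C_0 ≅ Z^3, C_1 ≅ Z^3.

Boundary ∂_1: C_1 → C_0 is given by ∂[p,q] = [q] − [p]. For instance
  ∂ac = c − a.
The 3×3 boundary matrix has rank 2 and Smith normal form diag(1,1).

Now H_k = ker ∂_k / im ∂_{k+1}, so:

  H_0: rank C_0 − rank ∂_1 = 3 − 2 = 1, and the invariant factors of ∂_1 are all 1, so H_0 = Z.
  H_1: rank ker ∂_1 − rank ∂_2 = (3 − 2) − 0 = 1, and there is no ∂_2, so H_1 = Z.

H_0 ≅ Z,  H_1 ≅ Z.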